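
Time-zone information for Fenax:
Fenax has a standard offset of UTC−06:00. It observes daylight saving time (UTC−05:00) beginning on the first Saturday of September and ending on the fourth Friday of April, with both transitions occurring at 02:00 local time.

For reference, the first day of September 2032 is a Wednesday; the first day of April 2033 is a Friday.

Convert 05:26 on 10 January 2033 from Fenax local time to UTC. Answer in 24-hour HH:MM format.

1 September 2032 is a Wednesday, so the first Saturday is September 4.
1 April 2033 is a Friday, so the first Friday is April 1 and the fourth is April 22.
10 January 2033 falls between 4 September 2032 and 22 April 2033, so daylight saving is in effect and Fenax is at UTC−05:00.
05:26 local + 5h = 10:26 UTC.

10:26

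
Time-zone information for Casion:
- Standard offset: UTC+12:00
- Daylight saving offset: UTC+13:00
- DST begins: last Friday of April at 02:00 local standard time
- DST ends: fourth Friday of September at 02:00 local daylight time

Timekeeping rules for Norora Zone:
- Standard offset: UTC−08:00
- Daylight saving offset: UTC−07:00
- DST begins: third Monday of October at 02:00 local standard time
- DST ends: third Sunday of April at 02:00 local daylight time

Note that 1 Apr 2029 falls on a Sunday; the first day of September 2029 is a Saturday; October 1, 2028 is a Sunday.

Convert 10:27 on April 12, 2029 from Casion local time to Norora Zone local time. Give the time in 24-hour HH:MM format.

1 April 2029 is a Sunday, so Fridays fall on 6, 13, 20, 27; the last is April 27.
1 September 2029 is a Saturday, so the first Friday is September 7 and the fourth is September 28.
Daylight saving runs 27 April – 28 September; April 12, 2029 is outside that window, so Casion is on standard time at UTC+12:00.
10:27 Casion − 12h = 22:27 UTC (rolling into the previous day, 11 April 2029).
1 October 2028 is a Sunday, so the first Monday is October 2 and the third is October 16.
1 April 2029 is a Sunday, so the first Sunday is April 1 and the third is April 15.
At the standard offset (UTC−08:00), 22:27 UTC − 8h = 14:27 Norora Zone standard time.
The standard-time date in Norora Zone, April 11, 2029, lies within the daylight-saving period (16 October 2028 – 15 April 2029), so Norora Zone is on daylight time, UTC−07:00.
22:27 UTC − 7h = 15:27 Norora Zone.

15:27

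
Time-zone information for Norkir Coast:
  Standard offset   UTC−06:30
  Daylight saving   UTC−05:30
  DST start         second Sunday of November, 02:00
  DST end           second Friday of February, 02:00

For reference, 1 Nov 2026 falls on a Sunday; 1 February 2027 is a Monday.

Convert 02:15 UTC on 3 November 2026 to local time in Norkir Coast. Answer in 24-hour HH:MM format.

1 November 2026 is a Sunday, so the first Sunday is November 1 and the second is November 8.
1 February 2027 is a Monday, so the first Friday is February 5 and the second is February 12.
At the standard offset (UTC−06:30), 02:15 UTC − 6h30m = 19:45 Norkir Coast standard time (rolling into the previous day, 2 November 2026).
The standard-time date in Norkir Coast, 2 November 2026, does not fall between 8 November 2026 and 12 February 2027, so daylight saving is not in effect and Norkir Coast is at UTC−06:30.
02:15 UTC − 6h30m = 19:45 local (rolling into the previous day, 2 November 2026).

19:45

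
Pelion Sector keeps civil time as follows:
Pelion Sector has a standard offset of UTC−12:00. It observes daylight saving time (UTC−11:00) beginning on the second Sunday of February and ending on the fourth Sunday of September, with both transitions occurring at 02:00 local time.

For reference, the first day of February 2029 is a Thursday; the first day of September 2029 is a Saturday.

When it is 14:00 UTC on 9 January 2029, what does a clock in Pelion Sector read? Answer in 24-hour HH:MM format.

1 February 2029 is a Thursday, so the first Sunday is February 4 and the second is February 11.
1 September 2029 is a Saturday, so the first Sunday is September 2 and the fourth is September 23.
At the standard offset (UTC−12:00), 14:00 UTC − 12h = 02:00 Pelion Sector standard time.
Daylight saving runs 11 February – 23 September; the standard-time date in Pelion Sector, 9 January 2029, is outside that window, so Pelion Sector is on standard time at UTC−12:00.
14:00 UTC − 12h = 02:00 local.

02:00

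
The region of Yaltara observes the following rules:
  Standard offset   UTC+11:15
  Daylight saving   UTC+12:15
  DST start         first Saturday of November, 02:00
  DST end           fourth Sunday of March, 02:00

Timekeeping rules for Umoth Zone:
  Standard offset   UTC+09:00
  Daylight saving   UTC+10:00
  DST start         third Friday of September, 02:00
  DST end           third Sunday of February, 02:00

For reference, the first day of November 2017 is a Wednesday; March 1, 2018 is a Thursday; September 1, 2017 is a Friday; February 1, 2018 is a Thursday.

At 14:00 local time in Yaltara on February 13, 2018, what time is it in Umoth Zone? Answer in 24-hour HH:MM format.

1 November 2017 is a Wednesday, so the first Saturday is November 4.
1 March 2018 is a Thursday, so the first Sunday is March 4 and the fourth is March 25.
Daylight saving runs 4 November 2017 – 25 March 2018; February 13, 2018 is inside that window, so Yaltara is at UTC+12:15.
14:00 Yaltara − 12h15m = 01:45 UTC.
1 September 2017 is a Friday, so the first Friday is September 1 and the third is September 15.
1 February 2018 is a Thursday, so the first Sunday is February 4 and the third is February 18.
At the standard offset (UTC+09:00), 01:45 UTC + 9h = 10:45 Umoth Zone standard time.
The standard-time date in Umoth Zone, February 13, 2018, lies within the daylight-saving period (15 September 2017 – 18 February 2018), so Umoth Zone is on daylight time, UTC+10:00.
01:45 UTC + 10h = 11:45 Umoth Zone.

11:45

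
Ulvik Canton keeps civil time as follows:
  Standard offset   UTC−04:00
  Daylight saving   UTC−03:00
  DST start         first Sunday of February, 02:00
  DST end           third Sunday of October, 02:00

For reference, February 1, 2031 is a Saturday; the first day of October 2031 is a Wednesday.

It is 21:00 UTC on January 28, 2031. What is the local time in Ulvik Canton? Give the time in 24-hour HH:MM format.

17:00

1 February 2031 is a Saturday, so the first Sunday is February 2.
1 October 2031 is a Wednesday, so the first Sunday is October 5 and the third is October 19.
At the standard offset (UTC−04:00), 21:00 UTC − 4h = 17:00 Ulvik Canton standard time.
The standard-time date in Ulvik Canton, January 28, 2031, does not fall between 2 February and 19 October, so daylight saving is not in effect and Ulvik Canton is at UTC−04:00.
21:00 UTC − 4h = 17:00 local.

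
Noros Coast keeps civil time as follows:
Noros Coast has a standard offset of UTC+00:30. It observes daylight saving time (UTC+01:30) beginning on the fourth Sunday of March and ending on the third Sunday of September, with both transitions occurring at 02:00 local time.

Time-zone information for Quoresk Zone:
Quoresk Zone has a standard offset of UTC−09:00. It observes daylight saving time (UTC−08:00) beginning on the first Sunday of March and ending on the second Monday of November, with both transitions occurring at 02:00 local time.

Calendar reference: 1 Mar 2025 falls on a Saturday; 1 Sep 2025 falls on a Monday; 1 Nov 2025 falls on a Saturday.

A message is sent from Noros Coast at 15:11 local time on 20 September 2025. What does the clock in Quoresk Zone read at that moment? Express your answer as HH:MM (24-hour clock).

05:41

1 March 2025 is a Saturday, so the first Sunday is March 2 and the fourth is March 23.
1 September 2025 is a Monday, so the first Sunday is September 7 and the third is September 21.
20 September 2025 falls between 23 March and 21 September, so daylight saving is in effect and Noros Coast is at UTC+01:30.
15:11 Noros Coast − 1h30m = 13:41 UTC.
1 March 2025 is a Saturday, so the first Sunday is March 2.
1 November 2025 is a Saturday, so the first Monday is November 3 and the second is November 10.
At the standard offset (UTC−09:00), 13:41 UTC − 9h = 04:41 Quoresk Zone standard time.
The standard-time date in Quoresk Zone, 20 September 2025, falls between 2 March and 10 November, so daylight saving is in effect and Quoresk Zone is at UTC−08:00.
13:41 UTC − 8h = 05:41 Quoresk Zone.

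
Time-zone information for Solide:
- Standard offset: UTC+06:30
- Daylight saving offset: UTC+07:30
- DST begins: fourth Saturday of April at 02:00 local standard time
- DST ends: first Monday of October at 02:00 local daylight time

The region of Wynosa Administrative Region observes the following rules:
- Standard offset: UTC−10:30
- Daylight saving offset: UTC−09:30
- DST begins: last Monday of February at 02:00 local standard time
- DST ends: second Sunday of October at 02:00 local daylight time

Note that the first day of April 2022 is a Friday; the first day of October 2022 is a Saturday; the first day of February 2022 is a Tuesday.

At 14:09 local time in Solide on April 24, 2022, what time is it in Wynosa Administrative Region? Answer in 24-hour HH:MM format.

21:09

1 April 2022 is a Friday, so the first Saturday is April 2 and the fourth is April 23.
1 October 2022 is a Saturday, so the first Monday is October 3.
April 24, 2022 falls between 23 April and 3 October, so daylight saving is in effect and Solide is at UTC+07:30.
14:09 Solide − 7h30m = 06:39 UTC.
1 February 2022 is a Tuesday, so Mondays fall on 7, 14, 21, 28; the last is February 28.
1 October 2022 is a Saturday, so the first Sunday is October 2 and the second is October 9.
At the standard offset (UTC−10:30), 06:39 UTC − 10h30m = 20:09 Wynosa Administrative Region standard time (rolling into the previous day, 23 April 2022).
The standard-time date in Wynosa Administrative Region, April 23, 2022, lies within the daylight-saving period (28 February – 9 October), so Wynosa Administrative Region is on daylight time, UTC−09:30.
06:39 UTC − 9h30m = 21:09 Wynosa Administrative Region (rolling into the previous day, 23 April 2022).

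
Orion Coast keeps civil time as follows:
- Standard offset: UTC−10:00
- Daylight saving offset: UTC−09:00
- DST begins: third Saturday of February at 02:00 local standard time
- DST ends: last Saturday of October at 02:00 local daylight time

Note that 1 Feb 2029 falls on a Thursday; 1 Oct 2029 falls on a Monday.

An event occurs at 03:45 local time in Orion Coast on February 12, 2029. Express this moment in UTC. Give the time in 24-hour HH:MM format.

13:45

1 February 2029 is a Thursday, so the first Saturday is February 3 and the third is February 17.
1 October 2029 is a Monday, so Saturdays fall on 6, 13, 20, 27; the last is October 27.
February 12, 2029 does not fall between 17 February and 27 October, so daylight saving is not in effect and Orion Coast is at UTC−10:00.
03:45 local + 10h = 13:45 UTC.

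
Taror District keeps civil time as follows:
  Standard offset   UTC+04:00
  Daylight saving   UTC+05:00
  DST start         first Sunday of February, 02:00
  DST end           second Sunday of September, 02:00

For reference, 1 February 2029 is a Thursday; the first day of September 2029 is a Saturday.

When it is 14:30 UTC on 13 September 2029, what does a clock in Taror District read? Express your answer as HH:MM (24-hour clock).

1 February 2029 is a Thursday, so the first Sunday is February 4.
1 September 2029 is a Saturday, so the first Sunday is September 2 and the second is September 9.
At the standard offset (UTC+04:00), 14:30 UTC + 4h = 18:30 Taror District standard time.
The standard-time date in Taror District, 13 September 2029, is outside the daylight-saving period (4 February – 9 September), so Taror District is on standard time, UTC+04:00.
14:30 UTC + 4h = 18:30 local.

18:30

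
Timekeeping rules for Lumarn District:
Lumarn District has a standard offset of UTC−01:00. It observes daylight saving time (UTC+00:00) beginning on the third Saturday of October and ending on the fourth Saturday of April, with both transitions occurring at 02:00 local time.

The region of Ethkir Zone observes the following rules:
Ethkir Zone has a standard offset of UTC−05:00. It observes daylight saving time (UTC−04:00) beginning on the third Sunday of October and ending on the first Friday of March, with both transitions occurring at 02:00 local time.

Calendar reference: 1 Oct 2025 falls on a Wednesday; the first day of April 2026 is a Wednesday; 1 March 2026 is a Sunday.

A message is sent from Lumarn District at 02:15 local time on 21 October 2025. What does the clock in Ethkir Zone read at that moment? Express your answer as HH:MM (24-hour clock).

22:15

1 October 2025 is a Wednesday, so the first Saturday is October 4 and the third is October 18.
1 April 2026 is a Wednesday, so the first Saturday is April 4 and the fourth is April 25.
Daylight saving runs 18 October 2025 – 25 April 2026; 21 October 2025 is inside that window, so Lumarn District is at UTC+00:00.
02:15 Lumarn District − 0h = 02:15 UTC.
1 October 2025 is a Wednesday, so the first Sunday is October 5 and the third is October 19.
1 March 2026 is a Sunday, so the first Friday is March 6.
At the standard offset (UTC−05:00), 02:15 UTC − 5h = 21:15 Ethkir Zone standard time (rolling into the previous day, 20 October 2025).
Daylight saving runs 19 October 2025 – 6 March 2026; the standard-time date in Ethkir Zone, 20 October 2025, is inside that window, so Ethkir Zone is at UTC−04:00.
02:15 UTC − 4h = 22:15 Ethkir Zone (rolling into the previous day, 20 October 2025).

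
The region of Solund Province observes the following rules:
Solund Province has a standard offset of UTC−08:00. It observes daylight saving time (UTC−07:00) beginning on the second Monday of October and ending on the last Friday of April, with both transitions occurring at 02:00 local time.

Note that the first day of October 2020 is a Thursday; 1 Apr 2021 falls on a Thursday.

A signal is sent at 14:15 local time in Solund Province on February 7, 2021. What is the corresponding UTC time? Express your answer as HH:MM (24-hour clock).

1 October 2020 is a Thursday, so the first Monday is October 5 and the second is October 12.
1 April 2021 is a Thursday, so Fridays fall on 2, 9, 16, 23, 30; the last is April 30.
Daylight saving runs 12 October 2020 – 30 April 2021; February 7, 2021 is inside that window, so Solund Province is at UTC−07:00.
14:15 local + 7h = 21:15 UTC.

21:15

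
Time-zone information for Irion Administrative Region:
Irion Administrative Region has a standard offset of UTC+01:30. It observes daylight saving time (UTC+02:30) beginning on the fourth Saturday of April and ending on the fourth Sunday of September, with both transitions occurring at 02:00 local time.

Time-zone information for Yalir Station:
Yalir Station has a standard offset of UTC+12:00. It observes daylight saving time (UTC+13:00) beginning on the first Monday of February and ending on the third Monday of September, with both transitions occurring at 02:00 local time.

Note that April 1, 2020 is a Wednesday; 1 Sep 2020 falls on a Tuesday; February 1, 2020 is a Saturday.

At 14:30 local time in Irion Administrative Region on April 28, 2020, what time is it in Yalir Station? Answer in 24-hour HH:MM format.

01:00

1 April 2020 is a Wednesday, so the first Saturday is April 4 and the fourth is April 25.
1 September 2020 is a Tuesday, so the first Sunday is September 6 and the fourth is September 27.
April 28, 2020 lies within the daylight-saving period (25 April – 27 September), so Irion Administrative Region is on daylight time, UTC+02:30.
14:30 Irion Administrative Region − 2h30m = 12:00 UTC.
1 February 2020 is a Saturday, so the first Monday is February 3.
1 September 2020 is a Tuesday, so the first Monday is September 7 and the third is September 21.
At the standard offset (UTC+12:00), 12:00 UTC + 12h = 00:00 Yalir Station standard time (rolling into the next day, 29 April 2020).
The standard-time date in Yalir Station, April 29, 2020, lies within the daylight-saving period (3 February – 21 September), so Yalir Station is on daylight time, UTC+13:00.
12:00 UTC + 13h = 01:00 Yalir Station (rolling into the next day, 29 April 2020).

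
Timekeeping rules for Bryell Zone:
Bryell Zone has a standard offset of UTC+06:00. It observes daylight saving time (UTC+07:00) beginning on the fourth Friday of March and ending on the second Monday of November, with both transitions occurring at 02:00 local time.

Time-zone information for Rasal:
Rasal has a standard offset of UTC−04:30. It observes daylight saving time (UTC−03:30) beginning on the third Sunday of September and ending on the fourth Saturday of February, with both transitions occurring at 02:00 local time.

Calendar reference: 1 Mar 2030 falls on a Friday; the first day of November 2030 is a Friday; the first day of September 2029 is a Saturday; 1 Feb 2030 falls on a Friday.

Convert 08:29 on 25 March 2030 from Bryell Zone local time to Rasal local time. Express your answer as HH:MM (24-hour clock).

20:59

1 March 2030 is a Friday, so the first Friday is March 1 and the fourth is March 22.
1 November 2030 is a Friday, so the first Monday is November 4 and the second is November 11.
25 March 2030 lies within the daylight-saving period (22 March – 11 November), so Bryell Zone is on daylight time, UTC+07:00.
08:29 Bryell Zone − 7h = 01:29 UTC.
1 September 2029 is a Saturday, so the first Sunday is September 2 and the third is September 16.
1 February 2030 is a Friday, so the first Saturday is February 2 and the fourth is February 23.
At the standard offset (UTC−04:30), 01:29 UTC − 4h30m = 20:59 Rasal standard time (rolling into the previous day, 24 March 2030).
The standard-time date in Rasal, 24 March 2030, is outside the daylight-saving period (16 September 2029 – 23 February 2030), so Rasal is on standard time, UTC−04:30.
01:29 UTC − 4h30m = 20:59 Rasal (rolling into the previous day, 24 March 2030).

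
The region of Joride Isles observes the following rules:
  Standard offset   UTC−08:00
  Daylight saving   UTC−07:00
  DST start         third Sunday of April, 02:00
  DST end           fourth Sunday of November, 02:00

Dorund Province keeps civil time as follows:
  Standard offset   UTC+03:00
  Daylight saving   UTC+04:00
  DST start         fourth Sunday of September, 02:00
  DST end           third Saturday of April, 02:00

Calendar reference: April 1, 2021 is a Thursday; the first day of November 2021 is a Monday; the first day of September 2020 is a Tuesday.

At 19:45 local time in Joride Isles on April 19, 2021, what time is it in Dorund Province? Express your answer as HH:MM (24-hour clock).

1 April 2021 is a Thursday, so the first Sunday is April 4 and the third is April 18.
1 November 2021 is a Monday, so the first Sunday is November 7 and the fourth is November 28.
April 19, 2021 falls between 18 April and 28 November, so daylight saving is in effect and Joride Isles is at UTC−07:00.
19:45 Joride Isles + 7h = 02:45 UTC (rolling into the next day, 20 April 2021).
1 September 2020 is a Tuesday, so the first Sunday is September 6 and the fourth is September 27.
1 April 2021 is a Thursday, so the first Saturday is April 3 and the third is April 17.
At the standard offset (UTC+03:00), 02:45 UTC + 3h = 05:45 Dorund Province standard time.
The standard-time date in Dorund Province, April 20, 2021, does not fall between 27 September 2020 and 17 April 2021, so daylight saving is not in effect and Dorund Province is at UTC+03:00.
02:45 UTC + 3h = 05:45 Dorund Province.

05:45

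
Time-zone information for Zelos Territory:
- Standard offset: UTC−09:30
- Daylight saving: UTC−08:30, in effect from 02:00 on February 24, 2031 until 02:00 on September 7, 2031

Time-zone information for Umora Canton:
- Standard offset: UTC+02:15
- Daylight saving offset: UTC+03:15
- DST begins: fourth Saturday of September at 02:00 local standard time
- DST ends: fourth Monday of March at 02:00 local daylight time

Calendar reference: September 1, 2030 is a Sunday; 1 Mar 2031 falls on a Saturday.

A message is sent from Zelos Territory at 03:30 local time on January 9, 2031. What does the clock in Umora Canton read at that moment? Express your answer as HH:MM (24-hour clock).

January 9, 2031 does not fall between 24 February and 7 September, so daylight saving is not in effect and Zelos Territory is at UTC−09:30.
03:30 Zelos Territory + 9h30m = 13:00 UTC.
1 September 2030 is a Sunday, so the first Saturday is September 7 and the fourth is September 28.
1 March 2031 is a Saturday, so the first Monday is March 3 and the fourth is March 24.
At the standard offset (UTC+02:15), 13:00 UTC + 2h15m = 15:15 Umora Canton standard time.
The standard-time date in Umora Canton, January 9, 2031, lies within the daylight-saving period (28 September 2030 – 24 March 2031), so Umora Canton is on daylight time, UTC+03:15.
13:00 UTC + 3h15m = 16:15 Umora Canton.

16:15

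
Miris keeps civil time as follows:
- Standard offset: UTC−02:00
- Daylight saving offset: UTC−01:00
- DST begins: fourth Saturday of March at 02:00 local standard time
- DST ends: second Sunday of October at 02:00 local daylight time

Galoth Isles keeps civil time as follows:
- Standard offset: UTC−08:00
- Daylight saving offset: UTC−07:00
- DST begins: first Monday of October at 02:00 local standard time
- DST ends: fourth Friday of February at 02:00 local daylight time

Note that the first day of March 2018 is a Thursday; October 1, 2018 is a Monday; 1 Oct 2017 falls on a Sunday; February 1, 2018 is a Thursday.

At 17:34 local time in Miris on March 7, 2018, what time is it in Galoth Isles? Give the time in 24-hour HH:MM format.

11:34

1 March 2018 is a Thursday, so the first Saturday is March 3 and the fourth is March 24.
1 October 2018 is a Monday, so the first Sunday is October 7 and the second is October 14.
Daylight saving runs 24 March – 14 October; March 7, 2018 is outside that window, so Miris is on standard time at UTC−02:00.
17:34 Miris + 2h = 19:34 UTC.
1 October 2017 is a Sunday, so the first Monday is October 2.
1 February 2018 is a Thursday, so the first Friday is February 2 and the fourth is February 23.
At the standard offset (UTC−08:00), 19:34 UTC − 8h = 11:34 Galoth Isles standard time.
Daylight saving runs 2 October 2017 – 23 February 2018; the standard-time date in Galoth Isles, March 7, 2018, is outside that window, so Galoth Isles is on standard time at UTC−08:00.
19:34 UTC − 8h = 11:34 Galoth Isles.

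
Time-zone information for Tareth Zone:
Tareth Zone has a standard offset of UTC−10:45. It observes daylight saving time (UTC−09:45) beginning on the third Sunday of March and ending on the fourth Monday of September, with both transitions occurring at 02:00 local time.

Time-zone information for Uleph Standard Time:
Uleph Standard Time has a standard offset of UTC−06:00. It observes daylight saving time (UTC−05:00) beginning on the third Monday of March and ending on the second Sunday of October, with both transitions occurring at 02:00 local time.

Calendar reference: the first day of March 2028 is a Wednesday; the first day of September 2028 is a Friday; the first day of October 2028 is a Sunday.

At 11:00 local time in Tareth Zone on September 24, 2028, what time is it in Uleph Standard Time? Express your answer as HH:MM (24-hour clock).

1 March 2028 is a Wednesday, so the first Sunday is March 5 and the third is March 19.
1 September 2028 is a Friday, so the first Monday is September 4 and the fourth is September 25.
September 24, 2028 lies within the daylight-saving period (19 March – 25 September), so Tareth Zone is on daylight time, UTC−09:45.
11:00 Tareth Zone + 9h45m = 20:45 UTC.
1 March 2028 is a Wednesday, so the first Monday is March 6 and the third is March 20.
1 October 2028 is a Sunday, so the first Sunday is October 1 and the second is October 8.
At the standard offset (UTC−06:00), 20:45 UTC − 6h = 14:45 Uleph Standard Time standard time.
The standard-time date in Uleph Standard Time, September 24, 2028, falls between 20 March and 8 October, so daylight saving is in effect and Uleph Standard Time is at UTC−05:00.
20:45 UTC − 5h = 15:45 Uleph Standard Time.

15:45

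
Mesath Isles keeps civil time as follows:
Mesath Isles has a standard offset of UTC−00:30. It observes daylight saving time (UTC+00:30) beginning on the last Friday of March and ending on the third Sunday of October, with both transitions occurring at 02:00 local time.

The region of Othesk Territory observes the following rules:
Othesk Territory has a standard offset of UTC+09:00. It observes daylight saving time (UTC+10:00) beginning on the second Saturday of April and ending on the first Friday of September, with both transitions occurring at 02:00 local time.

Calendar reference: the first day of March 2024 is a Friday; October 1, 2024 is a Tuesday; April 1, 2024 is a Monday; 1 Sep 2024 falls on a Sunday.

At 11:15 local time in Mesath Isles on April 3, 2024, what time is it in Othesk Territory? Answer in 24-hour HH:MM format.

1 March 2024 is a Friday, so Fridays fall on 1, 8, 15, 22, 29; the last is March 29.
1 October 2024 is a Tuesday, so the first Sunday is October 6 and the third is October 20.
April 3, 2024 falls between 29 March and 20 October, so daylight saving is in effect and Mesath Isles is at UTC+00:30.
11:15 Mesath Isles − 0h30m = 10:45 UTC.
1 April 2024 is a Monday, so the first Saturday is April 6 and the second is April 13.
1 September 2024 is a Sunday, so the first Friday is September 6.
At the standard offset (UTC+09:00), 10:45 UTC + 9h = 19:45 Othesk Territory standard time.
Daylight saving runs 13 April – 6 September; the standard-time date in Othesk Territory, April 3, 2024, is outside that window, so Othesk Territory is on standard time at UTC+09:00.
10:45 UTC + 9h = 19:45 Othesk Territory.

19:45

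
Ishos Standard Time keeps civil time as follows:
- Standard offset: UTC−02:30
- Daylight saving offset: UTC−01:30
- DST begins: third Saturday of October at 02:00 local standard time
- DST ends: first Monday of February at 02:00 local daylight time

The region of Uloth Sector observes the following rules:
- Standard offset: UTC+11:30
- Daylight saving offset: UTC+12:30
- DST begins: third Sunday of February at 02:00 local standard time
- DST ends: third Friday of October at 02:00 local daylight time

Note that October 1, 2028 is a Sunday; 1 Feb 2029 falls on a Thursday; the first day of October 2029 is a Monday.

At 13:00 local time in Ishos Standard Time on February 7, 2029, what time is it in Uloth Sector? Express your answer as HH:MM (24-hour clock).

1 October 2028 is a Sunday, so the first Saturday is October 7 and the third is October 21.
1 February 2029 is a Thursday, so the first Monday is February 5.
February 7, 2029 is outside the daylight-saving period (21 October 2028 – 5 February 2029), so Ishos Standard Time is on standard time, UTC−02:30.
13:00 Ishos Standard Time + 2h30m = 15:30 UTC.
1 February 2029 is a Thursday, so the first Sunday is February 4 and the third is February 18.
1 October 2029 is a Monday, so the first Friday is October 5 and the third is October 19.
At the standard offset (UTC+11:30), 15:30 UTC + 11h30m = 03:00 Uloth Sector standard time (rolling into the next day, 8 February 2029).
The standard-time date in Uloth Sector, February 8, 2029, does not fall between 18 February and 19 October, so daylight saving is not in effect and Uloth Sector is at UTC+11:30.
15:30 UTC + 11h30m = 03:00 Uloth Sector (rolling into the next day, 8 February 2029).

03:00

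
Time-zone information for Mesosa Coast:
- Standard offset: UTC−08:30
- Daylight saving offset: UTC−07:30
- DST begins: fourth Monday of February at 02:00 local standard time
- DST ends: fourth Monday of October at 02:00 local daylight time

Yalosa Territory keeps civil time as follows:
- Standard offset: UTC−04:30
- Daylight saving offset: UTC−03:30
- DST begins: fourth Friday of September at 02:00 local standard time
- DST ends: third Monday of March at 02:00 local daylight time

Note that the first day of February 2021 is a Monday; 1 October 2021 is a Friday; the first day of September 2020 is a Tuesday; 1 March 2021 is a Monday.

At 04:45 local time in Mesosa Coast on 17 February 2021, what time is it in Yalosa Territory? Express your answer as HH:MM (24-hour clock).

1 February 2021 is a Monday, so the first Monday is February 1 and the fourth is February 22.
1 October 2021 is a Friday, so the first Monday is October 4 and the fourth is October 25.
17 February 2021 is outside the daylight-saving period (22 February – 25 October), so Mesosa Coast is on standard time, UTC−08:30.
04:45 Mesosa Coast + 8h30m = 13:15 UTC.
1 September 2020 is a Tuesday, so the first Friday is September 4 and the fourth is September 25.
1 March 2021 is a Monday, so the first Monday is March 1 and the third is March 15.
At the standard offset (UTC−04:30), 13:15 UTC − 4h30m = 08:45 Yalosa Territory standard time.
Daylight saving runs 25 September 2020 – 15 March 2021; the standard-time date in Yalosa Territory, 17 February 2021, is inside that window, so Yalosa Territory is at UTC−03:30.
13:15 UTC − 3h30m = 09:45 Yalosa Territory.

09:45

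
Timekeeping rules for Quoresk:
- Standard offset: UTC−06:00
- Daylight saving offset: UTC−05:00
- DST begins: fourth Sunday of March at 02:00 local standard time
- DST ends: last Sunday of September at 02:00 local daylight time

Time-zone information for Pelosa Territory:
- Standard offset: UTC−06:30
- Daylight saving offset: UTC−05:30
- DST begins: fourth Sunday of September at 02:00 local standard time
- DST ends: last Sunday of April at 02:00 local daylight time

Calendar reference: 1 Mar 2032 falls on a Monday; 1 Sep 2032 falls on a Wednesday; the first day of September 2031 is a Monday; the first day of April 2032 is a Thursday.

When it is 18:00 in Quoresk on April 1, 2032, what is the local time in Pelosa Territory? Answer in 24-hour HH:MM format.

17:30

1 March 2032 is a Monday, so the first Sunday is March 7 and the fourth is March 28.
1 September 2032 is a Wednesday, so Sundays fall on 5, 12, 19, 26; the last is September 26.
April 1, 2032 lies within the daylight-saving period (28 March – 26 September), so Quoresk is on daylight time, UTC−05:00.
18:00 Quoresk + 5h = 23:00 UTC.
1 September 2031 is a Monday, so the first Sunday is September 7 and the fourth is September 28.
1 April 2032 is a Thursday, so Sundays fall on 4, 11, 18, 25; the last is April 25.
At the standard offset (UTC−06:30), 23:00 UTC − 6h30m = 16:30 Pelosa Territory standard time.
The standard-time date in Pelosa Territory, April 1, 2032, lies within the daylight-saving period (28 September 2031 – 25 April 2032), so Pelosa Territory is on daylight time, UTC−05:30.
23:00 UTC − 5h30m = 17:30 Pelosa Territory.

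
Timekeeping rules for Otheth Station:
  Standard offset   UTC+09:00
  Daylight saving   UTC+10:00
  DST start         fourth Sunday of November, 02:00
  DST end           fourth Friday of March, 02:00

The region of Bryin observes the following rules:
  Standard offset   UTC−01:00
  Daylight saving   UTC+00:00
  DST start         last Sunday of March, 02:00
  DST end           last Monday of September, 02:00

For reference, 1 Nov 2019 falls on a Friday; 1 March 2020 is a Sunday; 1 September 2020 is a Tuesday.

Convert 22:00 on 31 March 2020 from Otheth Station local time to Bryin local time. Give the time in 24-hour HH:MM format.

1 November 2019 is a Friday, so the first Sunday is November 3 and the fourth is November 24.
1 March 2020 is a Sunday, so the first Friday is March 6 and the fourth is March 27.
31 March 2020 does not fall between 24 November 2019 and 27 March 2020, so daylight saving is not in effect and Otheth Station is at UTC+09:00.
22:00 Otheth Station − 9h = 13:00 UTC.
1 March 2020 is a Sunday, so Sundays fall on 1, 8, 15, 22, 29; the last is March 29.
1 September 2020 is a Tuesday, so Mondays fall on 7, 14, 21, 28; the last is September 28.
At the standard offset (UTC−01:00), 13:00 UTC − 1h = 12:00 Bryin standard time.
Daylight saving runs 29 March – 28 September; the standard-time date in Bryin, 31 March 2020, is inside that window, so Bryin is at UTC+00:00.
13:00 UTC + 0h = 13:00 Bryin.

13:00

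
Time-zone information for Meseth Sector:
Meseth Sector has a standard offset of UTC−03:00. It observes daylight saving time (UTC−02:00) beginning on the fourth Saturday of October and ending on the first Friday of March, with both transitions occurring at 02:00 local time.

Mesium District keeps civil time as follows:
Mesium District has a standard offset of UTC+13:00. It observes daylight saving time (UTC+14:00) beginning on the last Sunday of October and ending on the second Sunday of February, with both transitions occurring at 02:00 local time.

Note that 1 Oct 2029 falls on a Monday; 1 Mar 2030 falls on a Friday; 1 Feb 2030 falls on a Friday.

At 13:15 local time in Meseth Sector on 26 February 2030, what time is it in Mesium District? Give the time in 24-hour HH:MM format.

04:15

1 October 2029 is a Monday, so the first Saturday is October 6 and the fourth is October 27.
1 March 2030 is a Friday, so the first Friday is March 1.
26 February 2030 lies within the daylight-saving period (27 October 2029 – 1 March 2030), so Meseth Sector is on daylight time, UTC−02:00.
13:15 Meseth Sector + 2h = 15:15 UTC.
1 October 2029 is a Monday, so Sundays fall on 7, 14, 21, 28; the last is October 28.
1 February 2030 is a Friday, so the first Sunday is February 3 and the second is February 10.
At the standard offset (UTC+13:00), 15:15 UTC + 13h = 04:15 Mesium District standard time (rolling into the next day, 27 February 2030).
Daylight saving runs 28 October 2029 – 10 February 2030; the standard-time date in Mesium District, 27 February 2030, is outside that window, so Mesium District is on standard time at UTC+13:00.
15:15 UTC + 13h = 04:15 Mesium District (rolling into the next day, 27 February 2030).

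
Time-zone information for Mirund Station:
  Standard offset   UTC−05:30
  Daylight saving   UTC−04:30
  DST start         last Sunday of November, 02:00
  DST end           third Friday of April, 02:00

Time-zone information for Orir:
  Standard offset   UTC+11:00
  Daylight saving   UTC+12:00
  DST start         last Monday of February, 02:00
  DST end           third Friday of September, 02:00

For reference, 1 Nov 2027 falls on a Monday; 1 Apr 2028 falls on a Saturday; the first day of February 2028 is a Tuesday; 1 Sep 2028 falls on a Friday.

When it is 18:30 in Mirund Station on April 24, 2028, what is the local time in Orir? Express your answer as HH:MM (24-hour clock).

1 November 2027 is a Monday, so Sundays fall on 7, 14, 21, 28; the last is November 28.
1 April 2028 is a Saturday, so the first Friday is April 7 and the third is April 21.
April 24, 2028 does not fall between 28 November 2027 and 21 April 2028, so daylight saving is not in effect and Mirund Station is at UTC−05:30.
18:30 Mirund Station + 5h30m = 00:00 UTC (rolling into the next day, 25 April 2028).
1 February 2028 is a Tuesday, so Mondays fall on 7, 14, 21, 28; the last is February 28.
1 September 2028 is a Friday, so the first Friday is September 1 and the third is September 15.
At the standard offset (UTC+11:00), 00:00 UTC + 11h = 11:00 Orir standard time.
The standard-time date in Orir, April 25, 2028, lies within the daylight-saving period (28 February – 15 September), so Orir is on daylight time, UTC+12:00.
00:00 UTC + 12h = 12:00 Orir.

12:00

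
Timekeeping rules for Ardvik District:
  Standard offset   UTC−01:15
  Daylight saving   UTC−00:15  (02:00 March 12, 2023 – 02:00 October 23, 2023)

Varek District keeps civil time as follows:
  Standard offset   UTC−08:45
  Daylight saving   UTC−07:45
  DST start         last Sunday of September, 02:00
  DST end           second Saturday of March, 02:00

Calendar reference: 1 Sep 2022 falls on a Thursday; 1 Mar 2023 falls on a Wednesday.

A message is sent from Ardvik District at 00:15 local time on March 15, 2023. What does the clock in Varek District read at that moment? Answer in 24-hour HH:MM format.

15:45

March 15, 2023 falls between 12 March and 23 October, so daylight saving is in effect and Ardvik District is at UTC−00:15.
00:15 Ardvik District + 0h15m = 00:30 UTC.
1 September 2022 is a Thursday, so Sundays fall on 4, 11, 18, 25; the last is September 25.
1 March 2023 is a Wednesday, so the first Saturday is March 4 and the second is March 11.
At the standard offset (UTC−08:45), 00:30 UTC − 8h45m = 15:45 Varek District standard time (rolling into the previous day, 14 March 2023).
The standard-time date in Varek District, March 14, 2023, is outside the daylight-saving period (25 September 2022 – 11 March 2023), so Varek District is on standard time, UTC−08:45.
00:30 UTC − 8h45m = 15:45 Varek District (rolling into the previous day, 14 March 2023).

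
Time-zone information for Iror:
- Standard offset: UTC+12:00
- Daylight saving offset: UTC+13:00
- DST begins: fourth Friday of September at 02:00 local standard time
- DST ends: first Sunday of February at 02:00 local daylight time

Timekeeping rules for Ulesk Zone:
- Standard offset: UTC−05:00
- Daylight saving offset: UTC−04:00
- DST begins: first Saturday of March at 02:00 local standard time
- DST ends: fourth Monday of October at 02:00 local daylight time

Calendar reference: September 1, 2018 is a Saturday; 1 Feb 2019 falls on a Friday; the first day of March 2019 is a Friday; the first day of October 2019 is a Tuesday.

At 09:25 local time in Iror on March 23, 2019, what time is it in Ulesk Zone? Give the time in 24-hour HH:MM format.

1 September 2018 is a Saturday, so the first Friday is September 7 and the fourth is September 28.
1 February 2019 is a Friday, so the first Sunday is February 3.
March 23, 2019 does not fall between 28 September 2018 and 3 February 2019, so daylight saving is not in effect and Iror is at UTC+12:00.
09:25 Iror − 12h = 21:25 UTC (rolling into the previous day, 22 March 2019).
1 March 2019 is a Friday, so the first Saturday is March 2.
1 October 2019 is a Tuesday, so the first Monday is October 7 and the fourth is October 28.
At the standard offset (UTC−05:00), 21:25 UTC − 5h = 16:25 Ulesk Zone standard time.
The standard-time date in Ulesk Zone, March 22, 2019, lies within the daylight-saving period (2 March – 28 October), so Ulesk Zone is on daylight time, UTC−04:00.
21:25 UTC − 4h = 17:25 Ulesk Zone.

17:25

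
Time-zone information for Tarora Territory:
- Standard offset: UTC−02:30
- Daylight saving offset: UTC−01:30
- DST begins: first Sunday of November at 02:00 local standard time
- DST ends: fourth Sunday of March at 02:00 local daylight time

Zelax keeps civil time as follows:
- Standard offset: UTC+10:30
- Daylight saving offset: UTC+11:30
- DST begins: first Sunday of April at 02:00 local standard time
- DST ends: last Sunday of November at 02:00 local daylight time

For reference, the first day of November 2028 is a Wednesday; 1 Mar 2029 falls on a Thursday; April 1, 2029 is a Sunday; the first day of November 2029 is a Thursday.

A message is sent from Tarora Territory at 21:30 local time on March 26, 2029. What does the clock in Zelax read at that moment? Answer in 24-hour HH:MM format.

1 November 2028 is a Wednesday, so the first Sunday is November 5.
1 March 2029 is a Thursday, so the first Sunday is March 4 and the fourth is March 25.
March 26, 2029 does not fall between 5 November 2028 and 25 March 2029, so daylight saving is not in effect and Tarora Territory is at UTC−02:30.
21:30 Tarora Territory + 2h30m = 00:00 UTC (rolling into the next day, 27 March 2029).
1 April 2029 is a Sunday, so the first Sunday is April 1.
1 November 2029 is a Thursday, so Sundays fall on 4, 11, 18, 25; the last is November 25.
At the standard offset (UTC+10:30), 00:00 UTC + 10h30m = 10:30 Zelax standard time.
The standard-time date in Zelax, March 27, 2029, is outside the daylight-saving period (1 April – 25 November), so Zelax is on standard time, UTC+10:30.
00:00 UTC + 10h30m = 10:30 Zelax.

10:30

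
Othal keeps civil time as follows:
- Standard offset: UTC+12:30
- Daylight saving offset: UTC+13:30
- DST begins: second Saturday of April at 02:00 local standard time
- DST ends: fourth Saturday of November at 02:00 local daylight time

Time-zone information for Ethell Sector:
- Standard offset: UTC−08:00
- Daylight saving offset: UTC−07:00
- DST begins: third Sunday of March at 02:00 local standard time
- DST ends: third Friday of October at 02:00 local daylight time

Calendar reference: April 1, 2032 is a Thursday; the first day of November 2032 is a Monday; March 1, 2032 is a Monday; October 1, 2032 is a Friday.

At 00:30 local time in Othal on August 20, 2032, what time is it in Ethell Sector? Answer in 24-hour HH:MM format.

04:00

1 April 2032 is a Thursday, so the first Saturday is April 3 and the second is April 10.
1 November 2032 is a Monday, so the first Saturday is November 6 and the fourth is November 27.
Daylight saving runs 10 April – 27 November; August 20, 2032 is inside that window, so Othal is at UTC+13:30.
00:30 Othal − 13h30m = 11:00 UTC (rolling into the previous day, 19 August 2032).
1 March 2032 is a Monday, so the first Sunday is March 7 and the third is March 21.
1 October 2032 is a Friday, so the first Friday is October 1 and the third is October 15.
At the standard offset (UTC−08:00), 11:00 UTC − 8h = 03:00 Ethell Sector standard time.
The standard-time date in Ethell Sector, August 19, 2032, lies within the daylight-saving period (21 March – 15 October), so Ethell Sector is on daylight time, UTC−07:00.
11:00 UTC − 7h = 04:00 Ethell Sector.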